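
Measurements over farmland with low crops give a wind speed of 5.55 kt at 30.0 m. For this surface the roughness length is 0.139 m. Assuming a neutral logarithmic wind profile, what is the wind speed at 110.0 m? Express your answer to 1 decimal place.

6.9 kt

Log law: V(z) ∝ ln(z/z₀), so V₂/V₁ = ln(z₂/z₀) / ln(z₁/z₀).
ln(110.0/0.139) = 6.6738, ln(30.0/0.139) = 5.3745
V₂ = 5.55 × 6.6738/5.3745 = 5.55 × 1.2418 = 6.8917 kt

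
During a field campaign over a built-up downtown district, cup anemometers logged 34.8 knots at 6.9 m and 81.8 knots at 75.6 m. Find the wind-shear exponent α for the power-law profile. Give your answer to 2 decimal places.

Power law: V₂/V₁ = (z₂/z₁)^α ⇒ α = ln(V₂/V₁) / ln(z₂/z₁)
α = ln(81.8/34.8) / ln(75.6/6.9) = ln(2.3506) / ln(10.9565)
  = 0.85466 / 2.39393 = 0.35701

α ≈ 0.36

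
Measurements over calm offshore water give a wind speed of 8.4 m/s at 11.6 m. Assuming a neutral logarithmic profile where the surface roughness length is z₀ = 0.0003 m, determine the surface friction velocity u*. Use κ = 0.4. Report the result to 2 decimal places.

Log law: V(z) = (u*/κ) · ln(z/z₀) ⇒ u* = κ · V / ln(z/z₀)
u* = 0.4 × 8.4 / ln(11.6/0.0003) = 0.4 × 8.4 / 10.5627
   = 3.3600 / 10.5627 = 0.3181 m/s

u* ≈ 0.32 m/s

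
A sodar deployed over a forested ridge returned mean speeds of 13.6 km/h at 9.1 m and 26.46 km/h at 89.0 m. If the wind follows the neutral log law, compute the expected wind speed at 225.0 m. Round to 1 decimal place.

Log law: V ∝ ln(z/z₀). From the pair, with r = V₁/V₂ = 0.51398,
ln z₀ = (ln z₁ − r·ln z₂)/(1 − r) = (2.2083 − 0.51398×4.4886)/0.48602 = -0.2033 → z₀ = 0.8160 m
V₃ = V₁ · ln(z₃/z₀)/ln(z₁/z₀) = 13.6 × 5.6194/2.4116 = 31.6904 km/h

31.7 km/h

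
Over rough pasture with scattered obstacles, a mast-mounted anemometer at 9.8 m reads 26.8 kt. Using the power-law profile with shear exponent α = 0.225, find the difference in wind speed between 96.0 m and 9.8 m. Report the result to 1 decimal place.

Power law: V₂ = V₁ · (z₂/z₁)^α = 26.8 × (9.7959)^0.225 = 44.7837 kt
ΔV = 44.7837 − 26.8 = 17.9837 kt

18.0 kt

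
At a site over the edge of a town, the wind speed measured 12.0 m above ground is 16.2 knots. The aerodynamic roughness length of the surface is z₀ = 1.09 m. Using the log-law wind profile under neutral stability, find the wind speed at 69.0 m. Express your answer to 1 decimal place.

28.0 knots

Log law: V(z) ∝ ln(z/z₀), so V₂/V₁ = ln(z₂/z₀) / ln(z₁/z₀).
ln(69.0/1.09) = 4.1479, ln(12.0/1.09) = 2.3987
V₂ = 16.2 × 4.1479/2.3987 = 16.2 × 1.7292 = 28.0134 knots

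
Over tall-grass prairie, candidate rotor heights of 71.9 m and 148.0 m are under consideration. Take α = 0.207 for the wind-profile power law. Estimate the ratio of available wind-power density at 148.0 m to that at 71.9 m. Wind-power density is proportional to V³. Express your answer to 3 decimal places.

1.566

Speed ratio: V_B/V_A = (z_B/z_A)^α = (148.0/71.9)^0.207 = (2.0584)^0.207 = 1.16118
Power-density ratio: P_B/P_A = (V_B/V_A)³ = (1.16118)³ = 1.56568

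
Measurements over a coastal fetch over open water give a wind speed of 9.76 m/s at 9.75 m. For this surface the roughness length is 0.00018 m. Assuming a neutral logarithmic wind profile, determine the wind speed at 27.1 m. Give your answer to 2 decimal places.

Log law: V(z) ∝ ln(z/z₀), so V₂/V₁ = ln(z₂/z₀) / ln(z₁/z₀).
ln(27.1/0.00018) = 11.9221, ln(9.75/0.00018) = 10.8998
V₂ = 9.76 × 11.9221/10.8998 = 9.76 × 1.0938 = 10.6754 m/s

10.68 m/s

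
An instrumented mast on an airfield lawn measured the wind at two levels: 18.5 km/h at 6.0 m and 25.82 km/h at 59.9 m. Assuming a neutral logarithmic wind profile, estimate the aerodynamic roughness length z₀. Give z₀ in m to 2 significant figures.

z₀ ≈ 0.018 m

Log law: V(z) ∝ ln(z/z₀). With r = V₁/V₂ = 18.5/25.82 = 0.71650,
r · ln(z₂/z₀) = ln(z₁/z₀) ⇒ ln z₀ = (ln z₁ − r·ln z₂)/(1 − r)
ln z₀ = (1.79176 − 0.71650×4.09268) / 0.28350 = -4.0234
z₀ = exp(-4.0234) = 0.01789 m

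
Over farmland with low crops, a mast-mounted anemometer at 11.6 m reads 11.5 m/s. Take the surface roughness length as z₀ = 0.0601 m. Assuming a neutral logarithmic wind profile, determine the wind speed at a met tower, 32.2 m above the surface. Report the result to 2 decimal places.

13.73 m/s

Log law: V(z) ∝ ln(z/z₀), so V₂/V₁ = ln(z₂/z₀) / ln(z₁/z₀).
ln(32.2/0.0601) = 6.2837, ln(11.6/0.0601) = 5.2628
V₂ = 11.5 × 6.2837/5.2628 = 11.5 × 1.1940 = 13.7310 m/s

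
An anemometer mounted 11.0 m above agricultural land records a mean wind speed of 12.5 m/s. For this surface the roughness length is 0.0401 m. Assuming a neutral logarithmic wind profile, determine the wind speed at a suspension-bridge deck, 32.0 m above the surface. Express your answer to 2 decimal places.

Log law: V(z) ∝ ln(z/z₀), so V₂/V₁ = ln(z₂/z₀) / ln(z₁/z₀).
ln(32.0/0.0401) = 6.6821, ln(11.0/0.0401) = 5.6143
V₂ = 12.5 × 6.6821/5.6143 = 12.5 × 1.1902 = 14.8775 m/s

14.88 m/s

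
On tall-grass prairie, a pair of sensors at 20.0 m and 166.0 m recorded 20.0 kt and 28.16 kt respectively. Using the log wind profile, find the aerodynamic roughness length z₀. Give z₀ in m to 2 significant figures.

z₀ ≈ 0.11 m

Log law: V(z) ∝ ln(z/z₀). With r = V₁/V₂ = 20.0/28.16 = 0.71023,
r · ln(z₂/z₀) = ln(z₁/z₀) ⇒ ln z₀ = (ln z₁ − r·ln z₂)/(1 − r)
ln z₀ = (2.99573 − 0.71023×5.11199) / 0.28977 = -2.1912
z₀ = exp(-2.1912) = 0.1118 m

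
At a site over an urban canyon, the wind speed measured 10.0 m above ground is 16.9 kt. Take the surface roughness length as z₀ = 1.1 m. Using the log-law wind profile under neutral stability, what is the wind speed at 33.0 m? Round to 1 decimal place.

Log law: V(z) ∝ ln(z/z₀), so V₂/V₁ = ln(z₂/z₀) / ln(z₁/z₀).
ln(33.0/1.1) = 3.4012, ln(10.0/1.1) = 2.2073
V₂ = 16.9 × 3.4012/2.2073 = 16.9 × 1.5409 = 26.0413 kt

26.0 kt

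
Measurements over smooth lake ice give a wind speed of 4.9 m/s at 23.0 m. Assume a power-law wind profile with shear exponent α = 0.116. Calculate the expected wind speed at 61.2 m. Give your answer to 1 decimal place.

Power-law profile: V₂ = V₁ · (z₂/z₁)^α
V₂ = 4.9 × (61.2/23.0)^0.116 = 4.9 × (2.6609)^0.116
    = 4.9 × 1.1202 = 5.4891 m/s

5.5 m/s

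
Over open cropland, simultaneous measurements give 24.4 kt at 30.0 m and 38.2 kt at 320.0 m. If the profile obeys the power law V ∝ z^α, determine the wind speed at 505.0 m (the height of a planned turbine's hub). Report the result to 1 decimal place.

41.6 kt

First find α: α = ln(V₂/V₁)/ln(z₂/z₁) = ln(38.2/24.4)/ln(320.0/30.0) = 0.44825/2.36712 = 0.1894
Extrapolate from 320.0 m to 505.0 m: V₃ = 38.2 × (505.0/320.0)^0.1894 = 38.2 × 1.0902 = 41.6471 kt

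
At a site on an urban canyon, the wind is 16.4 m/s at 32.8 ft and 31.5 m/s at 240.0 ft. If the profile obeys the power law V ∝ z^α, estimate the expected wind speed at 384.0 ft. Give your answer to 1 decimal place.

First find α: α = ln(V₂/V₁)/ln(z₂/z₁) = ln(31.5/16.4)/ln(240.0/32.8) = 0.65271/1.99021 = 0.3280
Extrapolate from 240.0 ft to 384.0 ft: V₃ = 31.5 × (384.0/240.0)^0.3280 = 31.5 × 1.1667 = 36.7497 m/s

36.7 m/s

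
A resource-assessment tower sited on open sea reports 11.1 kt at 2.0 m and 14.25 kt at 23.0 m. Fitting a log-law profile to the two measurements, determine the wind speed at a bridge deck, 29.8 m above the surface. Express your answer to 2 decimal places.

Log law: V ∝ ln(z/z₀). From the pair, with r = V₁/V₂ = 0.77895,
ln z₀ = (ln z₁ − r·ln z₂)/(1 − r) = (0.6931 − 0.77895×3.1355)/0.22105 = -7.9132 → z₀ = 0.0003659 m
V₃ = V₁ · ln(z₃/z₀)/ln(z₁/z₀) = 11.1 × 11.3077/8.6064 = 14.5841 kt

14.58 kt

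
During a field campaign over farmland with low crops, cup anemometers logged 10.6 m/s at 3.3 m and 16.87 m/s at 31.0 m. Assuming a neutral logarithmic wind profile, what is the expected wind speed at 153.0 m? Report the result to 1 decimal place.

Log law: V ∝ ln(z/z₀). From the pair, with r = V₁/V₂ = 0.62833,
ln z₀ = (ln z₁ − r·ln z₂)/(1 − r) = (1.1939 − 0.62833×3.4340)/0.37167 = -2.5931 → z₀ = 0.07479 m
V₃ = V₁ · ln(z₃/z₀)/ln(z₁/z₀) = 10.6 × 7.6235/3.7870 = 21.3385 m/s

21.3 m/s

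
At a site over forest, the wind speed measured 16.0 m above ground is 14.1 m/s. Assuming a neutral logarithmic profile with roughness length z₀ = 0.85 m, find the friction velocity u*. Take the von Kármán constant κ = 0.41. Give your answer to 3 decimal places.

u* ≈ 1.970 m/s

Log law: V(z) = (u*/κ) · ln(z/z₀) ⇒ u* = κ · V / ln(z/z₀)
u* = 0.41 × 14.1 / ln(16.0/0.85) = 0.41 × 14.1 / 2.9351
   = 5.7810 / 2.9351 = 1.9696 m/s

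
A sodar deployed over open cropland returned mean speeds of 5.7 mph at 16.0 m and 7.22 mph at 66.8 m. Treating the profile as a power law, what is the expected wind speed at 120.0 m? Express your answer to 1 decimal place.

First find α: α = ln(V₂/V₁)/ln(z₂/z₁) = ln(7.22/5.7)/ln(66.8/16.0) = 0.23639/1.42911 = 0.1654
Extrapolate from 66.8 m to 120.0 m: V₃ = 7.22 × (120.0/66.8)^0.1654 = 7.22 × 1.1017 = 7.9546 mph

8.0 mph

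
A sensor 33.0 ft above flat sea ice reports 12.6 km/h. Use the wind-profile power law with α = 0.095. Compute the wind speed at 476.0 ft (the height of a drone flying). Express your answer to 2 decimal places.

Power-law profile: V₂ = V₁ · (z₂/z₁)^α
V₂ = 12.6 × (476.0/33.0)^0.095 = 12.6 × (14.4242)^0.095
    = 12.6 × 1.2886 = 16.2362 km/h

16.24 km/h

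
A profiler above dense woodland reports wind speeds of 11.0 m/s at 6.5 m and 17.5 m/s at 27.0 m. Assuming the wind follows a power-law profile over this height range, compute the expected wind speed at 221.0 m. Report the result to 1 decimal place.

First find α: α = ln(V₂/V₁)/ln(z₂/z₁) = ln(17.5/11.0)/ln(27.0/6.5) = 0.46431/1.42403 = 0.3260
Extrapolate from 27.0 m to 221.0 m: V₃ = 17.5 × (221.0/27.0)^0.3260 = 17.5 × 1.9847 = 34.7320 m/s

34.7 m/s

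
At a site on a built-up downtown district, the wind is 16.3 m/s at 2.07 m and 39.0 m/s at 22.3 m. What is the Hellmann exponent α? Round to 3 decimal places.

α ≈ 0.367

Power law: V₂/V₁ = (z₂/z₁)^α ⇒ α = ln(V₂/V₁) / ln(z₂/z₁)
α = ln(39.0/16.3) / ln(22.3/2.07) = ln(2.3926) / ln(10.7729)
  = 0.87240 / 2.37704 = 0.36701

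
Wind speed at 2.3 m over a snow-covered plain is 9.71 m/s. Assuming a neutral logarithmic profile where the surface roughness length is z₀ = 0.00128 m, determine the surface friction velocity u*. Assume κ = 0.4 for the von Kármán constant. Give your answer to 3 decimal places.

u* ≈ 0.518 m/s

Log law: V(z) = (u*/κ) · ln(z/z₀) ⇒ u* = κ · V / ln(z/z₀)
u* = 0.4 × 9.71 / ln(2.3/0.00128) = 0.4 × 9.71 / 7.4938
   = 3.8840 / 7.4938 = 0.5183 m/s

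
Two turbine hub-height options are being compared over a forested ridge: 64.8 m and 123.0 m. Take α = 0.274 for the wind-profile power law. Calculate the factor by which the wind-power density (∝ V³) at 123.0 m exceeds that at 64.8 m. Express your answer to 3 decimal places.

Speed ratio: V_B/V_A = (z_B/z_A)^α = (123.0/64.8)^0.274 = (1.8981)^0.274 = 1.19196
Power-density ratio: P_B/P_A = (V_B/V_A)³ = (1.19196)³ = 1.69351

1.694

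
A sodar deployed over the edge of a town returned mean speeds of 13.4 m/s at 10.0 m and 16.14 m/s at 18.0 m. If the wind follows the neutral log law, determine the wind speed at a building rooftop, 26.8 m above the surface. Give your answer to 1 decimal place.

Log law: V ∝ ln(z/z₀). From the pair, with r = V₁/V₂ = 0.83024,
ln z₀ = (ln z₁ − r·ln z₂)/(1 − r) = (2.3026 − 0.83024×2.8904)/0.16976 = -0.5720 → z₀ = 0.5644 m
V₃ = V₁ · ln(z₃/z₀)/ln(z₁/z₀) = 13.4 × 3.8604/2.8746 = 17.9954 m/s

18.0 m/s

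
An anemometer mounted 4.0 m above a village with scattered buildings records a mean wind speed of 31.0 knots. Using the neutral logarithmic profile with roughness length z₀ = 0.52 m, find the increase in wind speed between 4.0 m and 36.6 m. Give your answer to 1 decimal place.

33.6 knots

Log law: V₂ = V₁ · ln(z₂/z₀)/ln(z₁/z₀) = 31.0 × 4.2540/2.0402 = 64.6367 knots
ΔV = 64.6367 − 31.0 = 33.6367 knots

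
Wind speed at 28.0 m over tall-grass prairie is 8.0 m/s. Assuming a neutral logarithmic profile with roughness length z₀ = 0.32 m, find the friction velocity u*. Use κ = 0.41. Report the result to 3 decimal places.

u* ≈ 0.734 m/s

Log law: V(z) = (u*/κ) · ln(z/z₀) ⇒ u* = κ · V / ln(z/z₀)
u* = 0.41 × 8.0 / ln(28.0/0.32) = 0.41 × 8.0 / 4.4716
   = 3.2800 / 4.4716 = 0.7335 m/s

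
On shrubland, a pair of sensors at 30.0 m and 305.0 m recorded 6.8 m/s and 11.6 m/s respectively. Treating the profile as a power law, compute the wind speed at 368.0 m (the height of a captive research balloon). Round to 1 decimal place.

12.1 m/s

First find α: α = ln(V₂/V₁)/ln(z₂/z₁) = ln(11.6/6.8)/ln(305.0/30.0) = 0.53408/2.31911 = 0.2303
Extrapolate from 305.0 m to 368.0 m: V₃ = 11.6 × (368.0/305.0)^0.2303 = 11.6 × 1.0442 = 12.1126 m/s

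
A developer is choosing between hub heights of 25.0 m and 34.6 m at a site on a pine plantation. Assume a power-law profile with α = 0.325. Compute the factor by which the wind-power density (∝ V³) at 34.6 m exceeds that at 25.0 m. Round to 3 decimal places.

Speed ratio: V_B/V_A = (z_B/z_A)^α = (34.6/25.0)^0.325 = (1.3840)^0.325 = 1.11140
Power-density ratio: P_B/P_A = (V_B/V_A)³ = (1.11140)³ = 1.37280

1.373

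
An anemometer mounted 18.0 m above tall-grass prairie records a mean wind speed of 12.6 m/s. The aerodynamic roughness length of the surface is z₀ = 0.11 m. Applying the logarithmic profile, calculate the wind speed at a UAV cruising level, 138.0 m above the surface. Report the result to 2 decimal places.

Log law: V(z) ∝ ln(z/z₀), so V₂/V₁ = ln(z₂/z₀) / ln(z₁/z₀).
ln(138.0/0.11) = 7.1345, ln(18.0/0.11) = 5.0976
V₂ = 12.6 × 7.1345/5.0976 = 12.6 × 1.3996 = 17.6346 m/s

17.63 m/s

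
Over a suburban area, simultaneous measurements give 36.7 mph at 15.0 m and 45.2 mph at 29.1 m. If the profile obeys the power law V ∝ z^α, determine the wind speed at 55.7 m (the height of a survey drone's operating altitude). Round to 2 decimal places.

55.43 mph

First find α: α = ln(V₂/V₁)/ln(z₂/z₁) = ln(45.2/36.7)/ln(29.1/15.0) = 0.20832/0.66269 = 0.3144
Extrapolate from 29.1 m to 55.7 m: V₃ = 45.2 × (55.7/29.1)^0.3144 = 45.2 × 1.2264 = 55.4339 mph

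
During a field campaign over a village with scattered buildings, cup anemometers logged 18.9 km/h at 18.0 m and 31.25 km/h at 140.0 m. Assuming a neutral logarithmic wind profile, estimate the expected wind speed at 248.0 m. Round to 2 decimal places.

Log law: V ∝ ln(z/z₀). From the pair, with r = V₁/V₂ = 0.60480,
ln z₀ = (ln z₁ − r·ln z₂)/(1 − r) = (2.8904 − 0.60480×4.9416)/0.39520 = -0.2488 → z₀ = 0.7797 m
V₃ = V₁ · ln(z₃/z₀)/ln(z₁/z₀) = 18.9 × 5.7622/3.1392 = 34.6925 km/h

34.69 km/h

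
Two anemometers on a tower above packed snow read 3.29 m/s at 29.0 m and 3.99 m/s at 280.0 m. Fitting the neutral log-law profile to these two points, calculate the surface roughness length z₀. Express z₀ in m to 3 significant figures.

Log law: V(z) ∝ ln(z/z₀). With r = V₁/V₂ = 3.29/3.99 = 0.82456,
r · ln(z₂/z₀) = ln(z₁/z₀) ⇒ ln z₀ = (ln z₁ − r·ln z₂)/(1 − r)
ln z₀ = (3.36730 − 0.82456×5.63479) / 0.17544 = -7.2899
z₀ = exp(-7.2899) = 0.0006824 m

z₀ ≈ 0.000682 m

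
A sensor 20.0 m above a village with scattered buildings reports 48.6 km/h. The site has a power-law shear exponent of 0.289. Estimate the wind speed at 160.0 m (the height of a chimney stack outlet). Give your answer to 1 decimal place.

88.6 km/h

Power-law profile: V₂ = V₁ · (z₂/z₁)^α
V₂ = 48.6 × (160.0/20.0)^0.289 = 48.6 × (8.0000)^0.289
    = 48.6 × 1.8239 = 88.6399 km/h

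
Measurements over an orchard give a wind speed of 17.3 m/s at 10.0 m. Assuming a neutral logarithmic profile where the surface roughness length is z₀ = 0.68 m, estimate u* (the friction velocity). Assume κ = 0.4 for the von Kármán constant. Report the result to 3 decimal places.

Log law: V(z) = (u*/κ) · ln(z/z₀) ⇒ u* = κ · V / ln(z/z₀)
u* = 0.4 × 17.3 / ln(10.0/0.68) = 0.4 × 17.3 / 2.6882
   = 6.9200 / 2.6882 = 2.5742 m/s

u* ≈ 2.574 m/s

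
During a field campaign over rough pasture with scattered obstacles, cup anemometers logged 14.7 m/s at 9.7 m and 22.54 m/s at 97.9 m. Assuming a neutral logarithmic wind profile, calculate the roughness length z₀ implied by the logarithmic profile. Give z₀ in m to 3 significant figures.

Log law: V(z) ∝ ln(z/z₀). With r = V₁/V₂ = 14.7/22.54 = 0.65217,
r · ln(z₂/z₀) = ln(z₁/z₀) ⇒ ln z₀ = (ln z₁ − r·ln z₂)/(1 − r)
ln z₀ = (2.27213 − 0.65217×4.58395) / 0.34783 = -2.0625
z₀ = exp(-2.0625) = 0.1271 m

z₀ ≈ 0.127 m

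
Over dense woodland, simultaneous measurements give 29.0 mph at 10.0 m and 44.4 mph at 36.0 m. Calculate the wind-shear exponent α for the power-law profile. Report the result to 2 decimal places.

α ≈ 0.33

Power law: V₂/V₁ = (z₂/z₁)^α ⇒ α = ln(V₂/V₁) / ln(z₂/z₁)
α = ln(44.4/29.0) / ln(36.0/10.0) = ln(1.5310) / ln(3.6000)
  = 0.42594 / 1.28093 = 0.33253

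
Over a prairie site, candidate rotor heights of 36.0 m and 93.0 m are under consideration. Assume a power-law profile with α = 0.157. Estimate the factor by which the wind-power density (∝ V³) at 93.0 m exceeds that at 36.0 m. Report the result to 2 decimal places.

1.56

Speed ratio: V_B/V_A = (z_B/z_A)^α = (93.0/36.0)^0.157 = (2.5833)^0.157 = 1.16068
Power-density ratio: P_B/P_A = (V_B/V_A)³ = (1.16068)³ = 1.56364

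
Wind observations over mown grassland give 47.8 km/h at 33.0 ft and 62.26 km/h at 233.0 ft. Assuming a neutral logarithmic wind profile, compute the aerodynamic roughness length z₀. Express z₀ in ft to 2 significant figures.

Log law: V(z) ∝ ln(z/z₀). With r = V₁/V₂ = 47.8/62.26 = 0.76775,
r · ln(z₂/z₀) = ln(z₁/z₀) ⇒ ln z₀ = (ln z₁ − r·ln z₂)/(1 − r)
ln z₀ = (3.49651 − 0.76775×5.45104) / 0.23225 = -2.9645
z₀ = exp(-2.9645) = 0.05158 ft

z₀ ≈ 0.052 ft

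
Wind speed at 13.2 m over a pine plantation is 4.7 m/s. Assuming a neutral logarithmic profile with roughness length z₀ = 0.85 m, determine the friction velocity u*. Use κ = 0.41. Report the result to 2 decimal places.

Log law: V(z) = (u*/κ) · ln(z/z₀) ⇒ u* = κ · V / ln(z/z₀)
u* = 0.41 × 4.7 / ln(13.2/0.85) = 0.41 × 4.7 / 2.7427
   = 1.9270 / 2.7427 = 0.7026 m/s

u* ≈ 0.70 m/s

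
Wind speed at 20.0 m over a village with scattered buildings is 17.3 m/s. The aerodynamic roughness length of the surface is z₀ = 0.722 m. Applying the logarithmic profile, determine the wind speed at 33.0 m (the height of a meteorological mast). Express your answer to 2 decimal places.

Log law: V(z) ∝ ln(z/z₀), so V₂/V₁ = ln(z₂/z₀) / ln(z₁/z₀).
ln(33.0/0.722) = 3.8222, ln(20.0/0.722) = 3.3215
V₂ = 17.3 × 3.8222/3.3215 = 17.3 × 1.1508 = 19.9083 m/s

19.91 m/s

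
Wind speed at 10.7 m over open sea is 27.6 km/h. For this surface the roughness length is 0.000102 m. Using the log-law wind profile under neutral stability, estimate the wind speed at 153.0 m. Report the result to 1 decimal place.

Log law: V(z) ∝ ln(z/z₀), so V₂/V₁ = ln(z₂/z₀) / ln(z₁/z₀).
ln(153.0/0.000102) = 14.2210, ln(10.7/0.000102) = 11.5608
V₂ = 27.6 × 14.2210/11.5608 = 27.6 × 1.2301 = 33.9509 km/h

34.0 km/h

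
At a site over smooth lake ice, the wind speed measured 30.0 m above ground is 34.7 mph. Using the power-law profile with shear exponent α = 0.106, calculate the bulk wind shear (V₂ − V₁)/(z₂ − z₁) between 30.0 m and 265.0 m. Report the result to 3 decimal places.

0.038 mph/m

Power law: V₂ = V₁ · (z₂/z₁)^α = 34.7 × (8.8333)^0.106 = 43.7138 mph
ΔV/Δz = (43.7138 − 34.7)/(265.0 − 30.0) = 9.0138/235.0000 = 0.03836 mph/m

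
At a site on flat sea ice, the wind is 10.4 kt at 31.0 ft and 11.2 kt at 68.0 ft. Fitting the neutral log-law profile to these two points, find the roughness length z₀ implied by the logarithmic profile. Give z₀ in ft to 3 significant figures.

z₀ ≈ 0.00114 ft

Log law: V(z) ∝ ln(z/z₀). With r = V₁/V₂ = 10.4/11.2 = 0.92857,
r · ln(z₂/z₀) = ln(z₁/z₀) ⇒ ln z₀ = (ln z₁ − r·ln z₂)/(1 − r)
ln z₀ = (3.43399 − 0.92857×4.21951) / 0.07143 = -6.7778
z₀ = exp(-6.7778) = 0.001139 ft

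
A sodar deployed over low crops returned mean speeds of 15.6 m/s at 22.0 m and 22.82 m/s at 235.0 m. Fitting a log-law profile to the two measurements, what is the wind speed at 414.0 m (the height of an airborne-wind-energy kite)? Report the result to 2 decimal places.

Log law: V ∝ ln(z/z₀). From the pair, with r = V₁/V₂ = 0.68361,
ln z₀ = (ln z₁ − r·ln z₂)/(1 − r) = (3.0910 − 0.68361×5.4596)/0.31639 = -2.0266 → z₀ = 0.1318 m
V₃ = V₁ · ln(z₃/z₀)/ln(z₁/z₀) = 15.6 × 8.0525/5.1176 = 24.5462 m/s

24.55 m/s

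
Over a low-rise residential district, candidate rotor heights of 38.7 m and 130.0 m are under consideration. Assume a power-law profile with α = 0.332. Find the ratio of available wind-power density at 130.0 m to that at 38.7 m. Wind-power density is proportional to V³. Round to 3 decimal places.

3.343

Speed ratio: V_B/V_A = (z_B/z_A)^α = (130.0/38.7)^0.332 = (3.3592)^0.332 = 1.49523
Power-density ratio: P_B/P_A = (V_B/V_A)³ = (1.49523)³ = 3.34293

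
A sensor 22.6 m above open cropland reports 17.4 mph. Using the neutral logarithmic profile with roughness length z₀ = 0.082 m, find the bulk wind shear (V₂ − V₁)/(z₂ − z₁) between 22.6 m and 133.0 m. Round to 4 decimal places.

0.0497 mph/m

Log law: V₂ = V₁ · ln(z₂/z₀)/ln(z₁/z₀) = 17.4 × 7.3914/5.6190 = 22.8885 mph
ΔV/Δz = (22.8885 − 17.4)/(133.0 − 22.6) = 5.4885/110.4000 = 0.04971 mph/m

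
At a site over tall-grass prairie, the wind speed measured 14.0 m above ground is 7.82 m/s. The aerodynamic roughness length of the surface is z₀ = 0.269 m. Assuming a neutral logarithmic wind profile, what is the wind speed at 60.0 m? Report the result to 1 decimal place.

Log law: V(z) ∝ ln(z/z₀), so V₂/V₁ = ln(z₂/z₀) / ln(z₁/z₀).
ln(60.0/0.269) = 5.4074, ln(14.0/0.269) = 3.9521
V₂ = 7.82 × 5.4074/3.9521 = 7.82 × 1.3682 = 10.6996 m/s

10.7 m/s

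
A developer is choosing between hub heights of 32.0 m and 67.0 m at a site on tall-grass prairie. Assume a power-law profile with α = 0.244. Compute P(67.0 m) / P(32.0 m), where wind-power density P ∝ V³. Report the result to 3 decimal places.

1.718

Speed ratio: V_B/V_A = (z_B/z_A)^α = (67.0/32.0)^0.244 = (2.0938)^0.244 = 1.19758
Power-density ratio: P_B/P_A = (V_B/V_A)³ = (1.19758)³ = 1.71758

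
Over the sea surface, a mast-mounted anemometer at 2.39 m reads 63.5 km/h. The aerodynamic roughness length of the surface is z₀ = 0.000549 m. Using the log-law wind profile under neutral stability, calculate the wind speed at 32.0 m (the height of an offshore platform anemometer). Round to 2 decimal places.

83.16 km/h

Log law: V(z) ∝ ln(z/z₀), so V₂/V₁ = ln(z₂/z₀) / ln(z₁/z₀).
ln(32.0/0.000549) = 10.9731, ln(2.39/0.000549) = 8.3787
V₂ = 63.5 × 10.9731/8.3787 = 63.5 × 1.3096 = 83.1626 km/h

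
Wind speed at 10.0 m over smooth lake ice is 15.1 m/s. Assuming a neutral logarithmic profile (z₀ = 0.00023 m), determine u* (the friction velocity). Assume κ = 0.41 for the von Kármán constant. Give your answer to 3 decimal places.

Log law: V(z) = (u*/κ) · ln(z/z₀) ⇒ u* = κ · V / ln(z/z₀)
u* = 0.41 × 15.1 / ln(10.0/0.00023) = 0.41 × 15.1 / 10.6800
   = 6.1910 / 10.6800 = 0.5797 m/s

u* ≈ 0.580 m/s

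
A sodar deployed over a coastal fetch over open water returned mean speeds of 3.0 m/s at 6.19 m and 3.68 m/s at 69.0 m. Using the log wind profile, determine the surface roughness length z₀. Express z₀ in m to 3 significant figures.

z₀ ≈ 0.000149 m

Log law: V(z) ∝ ln(z/z₀). With r = V₁/V₂ = 3.0/3.68 = 0.81522,
r · ln(z₂/z₀) = ln(z₁/z₀) ⇒ ln z₀ = (ln z₁ − r·ln z₂)/(1 − r)
ln z₀ = (1.82294 − 0.81522×4.23411) / 0.18478 = -8.8146
z₀ = exp(-8.8146) = 0.0001486 m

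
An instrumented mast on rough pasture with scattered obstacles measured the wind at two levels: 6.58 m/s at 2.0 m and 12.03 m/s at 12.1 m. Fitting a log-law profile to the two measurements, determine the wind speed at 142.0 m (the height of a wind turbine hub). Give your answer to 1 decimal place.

Log law: V ∝ ln(z/z₀). From the pair, with r = V₁/V₂ = 0.54697,
ln z₀ = (ln z₁ − r·ln z₂)/(1 − r) = (0.6931 − 0.54697×2.4932)/0.45303 = -1.4801 → z₀ = 0.2276 m
V₃ = V₁ · ln(z₃/z₀)/ln(z₁/z₀) = 6.58 × 6.4360/2.1733 = 19.4860 m/s

19.5 m/s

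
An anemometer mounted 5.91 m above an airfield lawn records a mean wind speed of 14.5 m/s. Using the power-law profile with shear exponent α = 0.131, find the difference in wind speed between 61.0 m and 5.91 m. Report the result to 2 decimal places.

5.19 m/s

Power law: V₂ = V₁ · (z₂/z₁)^α = 14.5 × (10.3215)^0.131 = 19.6865 m/s
ΔV = 19.6865 − 14.5 = 5.1865 m/s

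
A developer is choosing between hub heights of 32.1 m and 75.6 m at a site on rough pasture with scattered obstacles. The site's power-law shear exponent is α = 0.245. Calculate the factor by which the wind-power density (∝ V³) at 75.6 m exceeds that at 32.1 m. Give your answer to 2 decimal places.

1.88

Speed ratio: V_B/V_A = (z_B/z_A)^α = (75.6/32.1)^0.245 = (2.3551)^0.245 = 1.23351
Power-density ratio: P_B/P_A = (V_B/V_A)³ = (1.23351)³ = 1.87686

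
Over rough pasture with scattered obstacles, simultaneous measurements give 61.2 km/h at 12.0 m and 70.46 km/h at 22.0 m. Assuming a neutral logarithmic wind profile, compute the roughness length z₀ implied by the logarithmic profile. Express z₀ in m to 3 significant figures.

z₀ ≈ 0.218 m

Log law: V(z) ∝ ln(z/z₀). With r = V₁/V₂ = 61.2/70.46 = 0.86858,
r · ln(z₂/z₀) = ln(z₁/z₀) ⇒ ln z₀ = (ln z₁ − r·ln z₂)/(1 − r)
ln z₀ = (2.48491 − 0.86858×3.09104) / 0.13142 = -1.5211
z₀ = exp(-1.5211) = 0.2185 m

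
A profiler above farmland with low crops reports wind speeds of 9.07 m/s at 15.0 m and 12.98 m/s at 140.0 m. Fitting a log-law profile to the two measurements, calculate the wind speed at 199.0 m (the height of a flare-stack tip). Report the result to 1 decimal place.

13.6 m/s

Log law: V ∝ ln(z/z₀). From the pair, with r = V₁/V₂ = 0.69877,
ln z₀ = (ln z₁ − r·ln z₂)/(1 − r) = (2.7081 − 0.69877×4.9416)/0.30123 = -2.4732 → z₀ = 0.08431 m
V₃ = V₁ · ln(z₃/z₀)/ln(z₁/z₀) = 9.07 × 7.7665/5.1812 = 13.5956 m/s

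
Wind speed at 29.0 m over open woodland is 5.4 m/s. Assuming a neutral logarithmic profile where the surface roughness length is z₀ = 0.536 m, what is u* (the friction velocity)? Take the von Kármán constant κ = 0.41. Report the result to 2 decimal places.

Log law: V(z) = (u*/κ) · ln(z/z₀) ⇒ u* = κ · V / ln(z/z₀)
u* = 0.41 × 5.4 / ln(29.0/0.536) = 0.41 × 5.4 / 3.9909
   = 2.2140 / 3.9909 = 0.5548 m/s

u* ≈ 0.55 m/s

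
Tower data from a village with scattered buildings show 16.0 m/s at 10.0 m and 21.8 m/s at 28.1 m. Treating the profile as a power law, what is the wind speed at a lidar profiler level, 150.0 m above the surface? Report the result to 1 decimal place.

36.0 m/s

First find α: α = ln(V₂/V₁)/ln(z₂/z₁) = ln(21.8/16.0)/ln(28.1/10.0) = 0.30932/1.03318 = 0.2994
Extrapolate from 28.1 m to 150.0 m: V₃ = 21.8 × (150.0/28.1)^0.2994 = 21.8 × 1.6511 = 35.9936 m/s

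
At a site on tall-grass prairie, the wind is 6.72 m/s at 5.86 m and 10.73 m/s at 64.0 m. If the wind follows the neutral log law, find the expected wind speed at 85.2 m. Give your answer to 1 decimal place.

11.2 m/s

Log law: V ∝ ln(z/z₀). From the pair, with r = V₁/V₂ = 0.62628,
ln z₀ = (ln z₁ − r·ln z₂)/(1 − r) = (1.7681 − 0.62628×4.1589)/0.37372 = -2.2383 → z₀ = 0.1066 m
V₃ = V₁ · ln(z₃/z₀)/ln(z₁/z₀) = 6.72 × 6.6833/4.0064 = 11.2099 m/s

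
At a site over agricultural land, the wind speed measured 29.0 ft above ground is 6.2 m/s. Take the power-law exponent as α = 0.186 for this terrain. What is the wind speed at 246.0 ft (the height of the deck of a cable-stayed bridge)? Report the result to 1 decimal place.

9.2 m/s

Power-law profile: V₂ = V₁ · (z₂/z₁)^α
V₂ = 6.2 × (246.0/29.0)^0.186 = 6.2 × (8.4828)^0.186
    = 6.2 × 1.4884 = 9.2278 m/s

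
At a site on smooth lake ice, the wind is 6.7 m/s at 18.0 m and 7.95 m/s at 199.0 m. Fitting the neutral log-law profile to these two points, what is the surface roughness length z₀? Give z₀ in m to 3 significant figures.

z₀ ≈ 0.0000459 m

Log law: V(z) ∝ ln(z/z₀). With r = V₁/V₂ = 6.7/7.95 = 0.84277,
r · ln(z₂/z₀) = ln(z₁/z₀) ⇒ ln z₀ = (ln z₁ − r·ln z₂)/(1 − r)
ln z₀ = (2.89037 − 0.84277×5.29330) / 0.15723 = -9.9893
z₀ = exp(-9.9893) = 0.00004589 m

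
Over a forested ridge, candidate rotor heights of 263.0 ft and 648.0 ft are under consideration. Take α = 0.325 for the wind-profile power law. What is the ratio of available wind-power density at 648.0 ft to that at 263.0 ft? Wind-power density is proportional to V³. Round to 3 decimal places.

Speed ratio: V_B/V_A = (z_B/z_A)^α = (648.0/263.0)^0.325 = (2.4639)^0.325 = 1.34053
Power-density ratio: P_B/P_A = (V_B/V_A)³ = (1.34053)³ = 2.40896

2.409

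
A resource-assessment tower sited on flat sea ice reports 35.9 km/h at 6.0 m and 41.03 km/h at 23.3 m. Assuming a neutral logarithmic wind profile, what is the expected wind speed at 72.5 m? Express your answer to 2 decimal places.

45.32 km/h

Log law: V ∝ ln(z/z₀). From the pair, with r = V₁/V₂ = 0.87497,
ln z₀ = (ln z₁ − r·ln z₂)/(1 − r) = (1.7918 − 0.87497×3.1485)/0.12503 = -7.7025 → z₀ = 0.0004517 m
V₃ = V₁ · ln(z₃/z₀)/ln(z₁/z₀) = 35.9 × 11.9860/9.4942 = 45.3222 km/h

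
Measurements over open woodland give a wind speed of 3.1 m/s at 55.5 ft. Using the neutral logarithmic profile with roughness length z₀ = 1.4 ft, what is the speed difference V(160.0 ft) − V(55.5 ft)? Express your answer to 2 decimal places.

0.89 m/s

Log law: V₂ = V₁ · ln(z₂/z₀)/ln(z₁/z₀) = 3.1 × 4.7387/3.6799 = 3.9919 m/s
ΔV = 3.9919 − 3.1 = 0.8919 m/s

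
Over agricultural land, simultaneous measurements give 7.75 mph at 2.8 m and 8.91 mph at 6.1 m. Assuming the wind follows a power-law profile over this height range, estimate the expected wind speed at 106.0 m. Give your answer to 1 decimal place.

First find α: α = ln(V₂/V₁)/ln(z₂/z₁) = ln(8.91/7.75)/ln(6.1/2.8) = 0.13948/0.77867 = 0.1791
Extrapolate from 6.1 m to 106.0 m: V₃ = 8.91 × (106.0/6.1)^0.1791 = 8.91 × 1.6677 = 14.8591 mph

14.9 mph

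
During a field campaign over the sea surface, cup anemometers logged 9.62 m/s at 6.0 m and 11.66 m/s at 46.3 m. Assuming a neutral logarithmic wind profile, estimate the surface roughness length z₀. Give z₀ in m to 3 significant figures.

z₀ ≈ 0.000392 m

Log law: V(z) ∝ ln(z/z₀). With r = V₁/V₂ = 9.62/11.66 = 0.82504,
r · ln(z₂/z₀) = ln(z₁/z₀) ⇒ ln z₀ = (ln z₁ − r·ln z₂)/(1 − r)
ln z₀ = (1.79176 − 0.82504×3.83514) / 0.17496 = -7.8442
z₀ = exp(-7.8442) = 0.0003920 m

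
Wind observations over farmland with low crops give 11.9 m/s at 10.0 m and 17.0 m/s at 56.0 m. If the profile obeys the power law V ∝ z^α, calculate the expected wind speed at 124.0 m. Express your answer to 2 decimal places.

First find α: α = ln(V₂/V₁)/ln(z₂/z₁) = ln(17.0/11.9)/ln(56.0/10.0) = 0.35667/1.72277 = 0.2070
Extrapolate from 56.0 m to 124.0 m: V₃ = 17.0 × (124.0/56.0)^0.2070 = 17.0 × 1.1789 = 20.0412 m/s

20.04 m/s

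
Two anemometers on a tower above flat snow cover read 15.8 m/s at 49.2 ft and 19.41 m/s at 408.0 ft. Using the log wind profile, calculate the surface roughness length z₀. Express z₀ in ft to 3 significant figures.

Log law: V(z) ∝ ln(z/z₀). With r = V₁/V₂ = 15.8/19.41 = 0.81401,
r · ln(z₂/z₀) = ln(z₁/z₀) ⇒ ln z₀ = (ln z₁ − r·ln z₂)/(1 − r)
ln z₀ = (3.89589 − 0.81401×6.01127) / 0.18599 = -5.3625
z₀ = exp(-5.3625) = 0.004689 ft

z₀ ≈ 0.00469 ft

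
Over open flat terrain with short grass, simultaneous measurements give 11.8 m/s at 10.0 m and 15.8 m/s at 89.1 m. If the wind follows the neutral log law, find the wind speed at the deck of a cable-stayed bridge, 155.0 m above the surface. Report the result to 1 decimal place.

Log law: V ∝ ln(z/z₀). From the pair, with r = V₁/V₂ = 0.74684,
ln z₀ = (ln z₁ − r·ln z₂)/(1 − r) = (2.3026 − 0.74684×4.4898)/0.25316 = -4.1496 → z₀ = 0.01577 m
V₃ = V₁ · ln(z₃/z₀)/ln(z₁/z₀) = 11.8 × 9.1930/6.4522 = 16.8126 m/s

16.8 m/s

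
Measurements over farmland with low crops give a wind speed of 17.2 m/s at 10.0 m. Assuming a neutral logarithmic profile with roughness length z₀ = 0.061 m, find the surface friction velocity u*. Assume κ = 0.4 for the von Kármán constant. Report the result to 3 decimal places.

Log law: V(z) = (u*/κ) · ln(z/z₀) ⇒ u* = κ · V / ln(z/z₀)
u* = 0.4 × 17.2 / ln(10.0/0.061) = 0.4 × 17.2 / 5.0995
   = 6.8800 / 5.0995 = 1.3492 m/s

u* ≈ 1.349 m/s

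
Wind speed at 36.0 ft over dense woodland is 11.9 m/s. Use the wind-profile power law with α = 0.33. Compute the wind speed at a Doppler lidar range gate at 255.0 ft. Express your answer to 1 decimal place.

Power-law profile: V₂ = V₁ · (z₂/z₁)^α
V₂ = 11.9 × (255.0/36.0)^0.33 = 11.9 × (7.0833)^0.33
    = 11.9 × 1.9080 = 22.7052 m/s

22.7 m/s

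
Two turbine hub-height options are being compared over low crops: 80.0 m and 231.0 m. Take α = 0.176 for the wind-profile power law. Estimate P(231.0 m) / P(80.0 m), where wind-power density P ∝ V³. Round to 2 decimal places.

Speed ratio: V_B/V_A = (z_B/z_A)^α = (231.0/80.0)^0.176 = (2.8875)^0.176 = 1.20518
Power-density ratio: P_B/P_A = (V_B/V_A)³ = (1.20518)³ = 1.75047

1.75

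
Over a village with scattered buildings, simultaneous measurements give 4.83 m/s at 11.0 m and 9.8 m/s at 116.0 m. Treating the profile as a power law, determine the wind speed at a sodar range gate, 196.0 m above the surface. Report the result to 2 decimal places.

11.47 m/s

First find α: α = ln(V₂/V₁)/ln(z₂/z₁) = ln(9.8/4.83)/ln(116.0/11.0) = 0.70754/2.35569 = 0.3004
Extrapolate from 116.0 m to 196.0 m: V₃ = 9.8 × (196.0/116.0)^0.3004 = 9.8 × 1.1706 = 11.4722 m/s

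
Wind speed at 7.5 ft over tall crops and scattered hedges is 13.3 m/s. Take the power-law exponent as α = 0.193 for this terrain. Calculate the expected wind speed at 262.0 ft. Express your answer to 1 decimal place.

Power-law profile: V₂ = V₁ · (z₂/z₁)^α
V₂ = 13.3 × (262.0/7.5)^0.193 = 13.3 × (34.9333)^0.193
    = 13.3 × 1.9854 = 26.4057 m/s

26.4 m/s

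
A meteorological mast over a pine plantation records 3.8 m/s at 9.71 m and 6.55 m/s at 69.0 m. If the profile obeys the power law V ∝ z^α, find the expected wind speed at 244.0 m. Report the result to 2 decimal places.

9.30 m/s

First find α: α = ln(V₂/V₁)/ln(z₂/z₁) = ln(6.55/3.8)/ln(69.0/9.71) = 0.54446/1.96095 = 0.2777
Extrapolate from 69.0 m to 244.0 m: V₃ = 6.55 × (244.0/69.0)^0.2777 = 6.55 × 1.4201 = 9.3013 m/s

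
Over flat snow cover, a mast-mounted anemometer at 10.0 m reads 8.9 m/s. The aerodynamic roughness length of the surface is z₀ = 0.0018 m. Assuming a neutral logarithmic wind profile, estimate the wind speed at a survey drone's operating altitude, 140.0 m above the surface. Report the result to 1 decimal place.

Log law: V(z) ∝ ln(z/z₀), so V₂/V₁ = ln(z₂/z₀) / ln(z₁/z₀).
ln(140.0/0.0018) = 11.2616, ln(10.0/0.0018) = 8.6226
V₂ = 8.9 × 11.2616/8.6226 = 8.9 × 1.3061 = 11.6240 m/s

11.6 m/s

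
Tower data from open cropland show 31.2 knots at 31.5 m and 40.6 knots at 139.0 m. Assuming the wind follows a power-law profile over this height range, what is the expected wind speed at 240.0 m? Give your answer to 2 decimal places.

First find α: α = ln(V₂/V₁)/ln(z₂/z₁) = ln(40.6/31.2)/ln(139.0/31.5) = 0.26335/1.48449 = 0.1774
Extrapolate from 139.0 m to 240.0 m: V₃ = 40.6 × (240.0/139.0)^0.1774 = 40.6 × 1.1017 = 44.7306 knots

44.73 knots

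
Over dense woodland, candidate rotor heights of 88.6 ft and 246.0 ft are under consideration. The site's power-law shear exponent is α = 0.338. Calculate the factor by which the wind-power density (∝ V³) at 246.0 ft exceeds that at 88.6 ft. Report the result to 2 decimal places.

Speed ratio: V_B/V_A = (z_B/z_A)^α = (246.0/88.6)^0.338 = (2.7765)^0.338 = 1.41222
Power-density ratio: P_B/P_A = (V_B/V_A)³ = (1.41222)³ = 2.81650

2.82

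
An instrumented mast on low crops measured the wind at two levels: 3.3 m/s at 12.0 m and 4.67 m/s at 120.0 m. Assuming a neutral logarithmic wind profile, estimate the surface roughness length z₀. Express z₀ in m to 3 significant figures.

Log law: V(z) ∝ ln(z/z₀). With r = V₁/V₂ = 3.3/4.67 = 0.70664,
r · ln(z₂/z₀) = ln(z₁/z₀) ⇒ ln z₀ = (ln z₁ − r·ln z₂)/(1 − r)
ln z₀ = (2.48491 − 0.70664×4.78749) / 0.29336 = -3.0615
z₀ = exp(-3.0615) = 0.04682 m

z₀ ≈ 0.0468 m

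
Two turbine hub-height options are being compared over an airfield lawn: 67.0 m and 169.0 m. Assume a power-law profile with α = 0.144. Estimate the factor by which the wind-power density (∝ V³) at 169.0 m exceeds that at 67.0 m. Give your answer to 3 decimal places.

1.491

Speed ratio: V_B/V_A = (z_B/z_A)^α = (169.0/67.0)^0.144 = (2.5224)^0.144 = 1.14251
Power-density ratio: P_B/P_A = (V_B/V_A)³ = (1.14251)³ = 1.49136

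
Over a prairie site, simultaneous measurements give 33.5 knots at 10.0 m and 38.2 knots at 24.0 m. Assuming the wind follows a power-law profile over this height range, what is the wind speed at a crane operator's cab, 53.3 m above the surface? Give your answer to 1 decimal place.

43.1 knots

First find α: α = ln(V₂/V₁)/ln(z₂/z₁) = ln(38.2/33.5)/ln(24.0/10.0) = 0.13129/0.87547 = 0.1500
Extrapolate from 24.0 m to 53.3 m: V₃ = 38.2 × (53.3/24.0)^0.1500 = 38.2 × 1.1271 = 43.0555 knots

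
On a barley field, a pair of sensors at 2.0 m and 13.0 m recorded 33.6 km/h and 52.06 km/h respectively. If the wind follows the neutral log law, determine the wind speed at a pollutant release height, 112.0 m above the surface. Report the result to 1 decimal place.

73.3 km/h

Log law: V ∝ ln(z/z₀). From the pair, with r = V₁/V₂ = 0.64541,
ln z₀ = (ln z₁ − r·ln z₂)/(1 − r) = (0.6931 − 0.64541×2.5649)/0.35459 = -2.7138 → z₀ = 0.06628 m
V₃ = V₁ · ln(z₃/z₀)/ln(z₁/z₀) = 33.6 × 7.4323/3.4070 = 73.2986 km/h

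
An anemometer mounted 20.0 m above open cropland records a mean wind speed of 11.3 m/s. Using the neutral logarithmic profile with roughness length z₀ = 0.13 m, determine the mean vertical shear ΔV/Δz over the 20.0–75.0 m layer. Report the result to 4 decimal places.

0.0539 m/s/m

Log law: V₂ = V₁ · ln(z₂/z₀)/ln(z₁/z₀) = 11.3 × 6.3577/5.0360 = 14.2658 m/s
ΔV/Δz = (14.2658 − 11.3)/(75.0 − 20.0) = 2.9658/55.0000 = 0.05392 m/s/m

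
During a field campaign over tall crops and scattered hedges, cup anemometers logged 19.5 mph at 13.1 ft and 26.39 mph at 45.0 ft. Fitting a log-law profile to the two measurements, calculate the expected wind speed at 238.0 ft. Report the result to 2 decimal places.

35.69 mph

Log law: V ∝ ln(z/z₀). From the pair, with r = V₁/V₂ = 0.73892,
ln z₀ = (ln z₁ − r·ln z₂)/(1 − r) = (2.5726 − 0.73892×3.8067)/0.26108 = -0.9200 → z₀ = 0.3985 ft
V₃ = V₁ · ln(z₃/z₀)/ln(z₁/z₀) = 19.5 × 6.3923/3.4926 = 35.6895 mph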